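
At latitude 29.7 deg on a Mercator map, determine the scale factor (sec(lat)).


SF = 1 / cos(29.7) = 1 / 0.868632 = 1.151

1.151


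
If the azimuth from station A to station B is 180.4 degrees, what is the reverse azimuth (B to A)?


back azimuth = (180.4 + 180) mod 360 = 0.4 degrees

0.4 degrees


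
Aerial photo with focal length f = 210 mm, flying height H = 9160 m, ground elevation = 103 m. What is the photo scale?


scale = f / (H - h) = 210 mm / 9057 m = 210 / 9057000 = 1:43129

1:43129


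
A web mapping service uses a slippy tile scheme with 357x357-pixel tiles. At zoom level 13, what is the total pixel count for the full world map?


tiles per axis = 2^13 = 8192
total tiles = 8192^2 = 67108864
pixels per axis = 8192 * 357 = 2924544
total pixels = 2924544^2 = 8552957607936

8552957607936 pixels


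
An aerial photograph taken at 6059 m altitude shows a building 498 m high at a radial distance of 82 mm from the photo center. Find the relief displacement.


d = h * r / H = 498 * 82 / 6059 = 6.74 mm

6.74 mm


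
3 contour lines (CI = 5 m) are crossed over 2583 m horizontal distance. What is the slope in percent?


elevation change = 3 * 5 = 15 m
slope = 15 / 2583 * 100 = 0.6%

0.6%


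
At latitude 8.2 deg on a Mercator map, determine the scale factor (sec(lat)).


SF = 1 / cos(8.2) = 1 / 0.989776 = 1.01

1.01


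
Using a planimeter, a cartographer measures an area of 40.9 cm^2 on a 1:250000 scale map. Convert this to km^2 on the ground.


ground_area = 40.9 * (250000/100)^2 = 255625000.0 m^2 = 255.625 km^2

255.625 km^2


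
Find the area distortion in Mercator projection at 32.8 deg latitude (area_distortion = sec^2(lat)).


area_distortion = 1/cos^2(32.8) = 1.415

1.415


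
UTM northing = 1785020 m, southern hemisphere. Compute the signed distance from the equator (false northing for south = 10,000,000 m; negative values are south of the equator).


For southern: actual = 1785020 - 10000000 = -8214980 m

-8214980 m


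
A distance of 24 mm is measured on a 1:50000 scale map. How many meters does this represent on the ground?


ground = 24 mm * 50000 / 1000 = 1200.0 m

1200.0 m


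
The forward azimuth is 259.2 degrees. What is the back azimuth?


back azimuth = (259.2 + 180) mod 360 = 79.2 degrees

79.2 degrees


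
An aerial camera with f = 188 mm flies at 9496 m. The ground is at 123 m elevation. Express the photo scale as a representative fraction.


scale = f / (H - h) = 188 mm / 9373 m = 188 / 9373000 = 1:49856

1:49856


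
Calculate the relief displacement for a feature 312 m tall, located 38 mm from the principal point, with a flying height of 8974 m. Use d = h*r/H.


d = h * r / H = 312 * 38 / 8974 = 1.32 mm

1.32 mm


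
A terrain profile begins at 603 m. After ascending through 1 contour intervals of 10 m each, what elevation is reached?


elevation = 603 + 1 * 10 = 613 m

613 m


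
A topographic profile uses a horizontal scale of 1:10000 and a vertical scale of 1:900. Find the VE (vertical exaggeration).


VE = horizontal_scale / vertical_scale = 10000 / 900 ≈ 11.1

11.1x


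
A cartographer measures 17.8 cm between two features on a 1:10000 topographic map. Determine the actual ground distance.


ground = 17.8 cm * 10000 / 100 = 1780.0 m = 1.78 km

1.78 km


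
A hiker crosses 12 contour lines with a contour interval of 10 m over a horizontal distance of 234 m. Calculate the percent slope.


elevation change = 12 * 10 = 120 m
slope = 120 / 234 * 100 = 51.3%

51.3%


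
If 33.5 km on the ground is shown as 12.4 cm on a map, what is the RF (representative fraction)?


ground = 33.5 km = 3350000 cm; RF denominator = ground / map = 3350000 / 12.4 ≈ 270161; RF = 1:270161

1:270161


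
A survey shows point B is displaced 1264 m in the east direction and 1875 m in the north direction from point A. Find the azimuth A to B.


az = atan2(1264, 1875) = 34.0 deg
adjusted to 0-360: 34.0 degrees

34.0 degrees


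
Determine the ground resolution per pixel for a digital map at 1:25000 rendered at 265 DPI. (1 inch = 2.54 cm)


pixel_cm = 2.54 / 265 ≈ 0.009585 cm
ground = pixel_cm * 25000 / 100 = 2.54 * 25000 / (265 * 100) = 63500 / 26500 ≈ 2.4 m

2.4 m


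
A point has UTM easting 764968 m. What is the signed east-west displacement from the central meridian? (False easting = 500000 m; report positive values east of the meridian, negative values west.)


displacement = 764968 - 500000 = 264968 m

264968 m


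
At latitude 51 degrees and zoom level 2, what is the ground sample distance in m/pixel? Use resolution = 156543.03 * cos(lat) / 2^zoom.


res = 156543.03 * cos(51) / 2^2 = 156543.03 * 0.62932039 / 4 = 24628.93 m/pixel

24628.93 m/pixel


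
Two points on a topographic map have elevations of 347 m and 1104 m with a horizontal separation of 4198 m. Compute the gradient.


gradient = (1104 - 347) / 4198 = 757 / 4198 = 0.1803

0.1803


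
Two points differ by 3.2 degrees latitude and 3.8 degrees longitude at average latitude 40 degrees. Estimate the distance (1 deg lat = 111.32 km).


dlat_km = 3.2 * 111.32 = 356.224
dlon_km = 3.8 * 111.32 * cos(40) ≈ 324.049
dist = sqrt(356.224^2 + 324.049^2) ≈ 481.6 km

481.6 km


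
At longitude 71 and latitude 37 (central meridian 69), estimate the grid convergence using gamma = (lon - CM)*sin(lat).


gamma = (71 - 69) * sin(37) = 2 * 0.601815 = 1.204 degrees

1.204 degrees


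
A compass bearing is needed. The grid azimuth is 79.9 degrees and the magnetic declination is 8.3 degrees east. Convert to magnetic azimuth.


magnetic azimuth = grid azimuth - declination (east +ve)
mag_az = 79.9 - 8.3 = 71.6 degrees

71.6 degrees


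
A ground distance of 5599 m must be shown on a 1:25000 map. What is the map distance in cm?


map_cm = 5599 * 100 / 25000 = 22.396 cm ≈ 22.4 cm

22.4 cm


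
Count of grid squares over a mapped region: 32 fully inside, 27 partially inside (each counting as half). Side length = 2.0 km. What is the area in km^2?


effective squares = 32 + 27 * 0.5 = 45.5
area = 45.5 * 4.0 = 182.0 km^2

182.0 km^2


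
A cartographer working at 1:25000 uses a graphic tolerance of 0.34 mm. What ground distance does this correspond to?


ground = 0.34 mm * 25000 / 1000 = 8.5 m

8.5 m


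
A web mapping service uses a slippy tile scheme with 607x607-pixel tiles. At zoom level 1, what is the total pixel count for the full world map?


tiles per axis = 2^1 = 2
total tiles = 2^2 = 4
pixels per axis = 2 * 607 = 1214
total pixels = 1214^2 = 1473796

1473796 pixels


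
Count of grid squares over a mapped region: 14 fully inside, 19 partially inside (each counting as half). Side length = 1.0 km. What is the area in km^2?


effective squares = 14 + 19 * 0.5 = 23.5
area = 23.5 * 1.0 = 23.5 km^2

23.5 km^2


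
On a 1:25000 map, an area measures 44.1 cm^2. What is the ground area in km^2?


ground_area = 44.1 * (25000/100)^2 = 2756250.0 m^2 = 2.75625 km^2 ≈ 2.756 km^2

2.756 km^2


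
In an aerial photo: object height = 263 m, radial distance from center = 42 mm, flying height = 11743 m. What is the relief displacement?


d = h * r / H = 263 * 42 / 11743 = 0.94 mm

0.94 mm


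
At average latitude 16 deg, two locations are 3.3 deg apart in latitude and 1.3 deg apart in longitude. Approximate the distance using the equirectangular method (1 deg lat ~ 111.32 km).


dlat_km = 3.3 * 111.32 = 367.356
dlon_km = 1.3 * 111.32 * cos(16) ≈ 139.11
dist = sqrt(367.356^2 + 139.11^2) ≈ 392.8 km

392.8 km


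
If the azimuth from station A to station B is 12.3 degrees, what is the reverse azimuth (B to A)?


back azimuth = (12.3 + 180) mod 360 = 192.3 degrees

192.3 degrees


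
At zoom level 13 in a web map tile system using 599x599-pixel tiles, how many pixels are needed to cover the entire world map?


tiles per axis = 2^13 = 8192
total tiles = 8192^2 = 67108864
pixels per axis = 8192 * 599 = 4907008
total pixels = 4907008^2 = 24078727512064

24078727512064 pixels


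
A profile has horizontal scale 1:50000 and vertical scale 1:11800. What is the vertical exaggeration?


VE = horizontal_scale / vertical_scale = 50000 / 11800 ≈ 4.2

4.2x


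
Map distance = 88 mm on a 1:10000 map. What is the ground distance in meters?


ground = 88 mm * 10000 / 1000 = 880.0 m

880.0 m


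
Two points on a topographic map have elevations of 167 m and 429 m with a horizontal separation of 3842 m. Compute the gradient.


gradient = (429 - 167) / 3842 = 262 / 3842 = 0.0682

0.0682


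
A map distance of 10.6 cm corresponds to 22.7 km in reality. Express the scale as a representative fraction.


ground = 22.7 km = 2270000 cm; RF denominator = ground / map = 2270000 / 10.6 ≈ 214151; RF = 1:214151

1:214151


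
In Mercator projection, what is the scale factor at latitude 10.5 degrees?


SF = 1 / cos(10.5) = 1 / 0.983255 = 1.017

1.017


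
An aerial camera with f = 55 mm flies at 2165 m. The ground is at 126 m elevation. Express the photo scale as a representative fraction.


scale = f / (H - h) = 55 mm / 2039 m = 55 / 2039000 = 1:37073

1:37073


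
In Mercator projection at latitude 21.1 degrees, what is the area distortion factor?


area_distortion = 1/cos^2(21.1) = 1.149

1.149


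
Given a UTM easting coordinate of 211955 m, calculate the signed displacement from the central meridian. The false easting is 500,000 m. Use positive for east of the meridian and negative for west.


displacement = 211955 - 500000 = -288045 m

-288045 m


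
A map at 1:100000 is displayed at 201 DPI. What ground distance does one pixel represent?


pixel_cm = 2.54 / 201 ≈ 0.012637 cm
ground = pixel_cm * 100000 / 100 = 2.54 * 100000 / (201 * 100) = 254000 / 20100 ≈ 12.64 m

12.64 m


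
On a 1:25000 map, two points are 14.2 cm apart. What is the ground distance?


ground = 14.2 cm * 25000 / 100 = 3550.0 m = 3.55 km

3.55 km


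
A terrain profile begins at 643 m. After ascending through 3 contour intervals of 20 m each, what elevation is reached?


elevation = 643 + 3 * 20 = 703 m

703 m


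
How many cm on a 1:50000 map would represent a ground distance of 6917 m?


map_cm = 6917 * 100 / 50000 = 13.834 cm ≈ 13.83 cm

13.83 cm


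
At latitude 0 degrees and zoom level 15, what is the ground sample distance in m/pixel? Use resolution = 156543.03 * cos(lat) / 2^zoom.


res = 156543.03 * cos(0) / 2^15 = 156543.03 * 1.0 / 32768 = 4.78 m/pixel

4.78 m/pixel


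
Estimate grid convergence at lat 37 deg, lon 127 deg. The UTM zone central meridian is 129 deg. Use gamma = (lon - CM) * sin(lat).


gamma = (127 - 129) * sin(37) = -2 * 0.601815 = -1.204 degrees

-1.204 degrees


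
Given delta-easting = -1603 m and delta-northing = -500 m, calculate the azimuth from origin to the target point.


az = atan2(-1603, -500) = -107.3 deg
adjusted to 0-360: 252.7 degrees

252.7 degrees


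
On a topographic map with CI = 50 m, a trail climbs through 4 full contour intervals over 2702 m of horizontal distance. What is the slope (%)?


elevation change = 4 * 50 = 200 m
slope = 200 / 2702 * 100 = 7.4%

7.4%


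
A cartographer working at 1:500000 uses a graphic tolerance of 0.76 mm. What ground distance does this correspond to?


ground = 0.76 mm * 500000 / 1000 = 380.0 m

380.0 m


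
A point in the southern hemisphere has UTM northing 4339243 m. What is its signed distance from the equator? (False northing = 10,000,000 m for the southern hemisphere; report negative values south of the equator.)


For southern: actual = 4339243 - 10000000 = -5660757 m

-5660757 m


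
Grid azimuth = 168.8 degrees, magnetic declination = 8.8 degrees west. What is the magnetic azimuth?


magnetic azimuth = grid azimuth - declination (east +ve)
mag_az = 168.8 - -8.8 = 177.6 degrees

177.6 degrees


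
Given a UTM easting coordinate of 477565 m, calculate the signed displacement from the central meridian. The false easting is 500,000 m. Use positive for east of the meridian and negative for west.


displacement = 477565 - 500000 = -22435 m

-22435 m


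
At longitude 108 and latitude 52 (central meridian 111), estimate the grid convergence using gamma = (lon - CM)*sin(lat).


gamma = (108 - 111) * sin(52) = -3 * 0.788011 = -2.364 degrees

-2.364 degrees


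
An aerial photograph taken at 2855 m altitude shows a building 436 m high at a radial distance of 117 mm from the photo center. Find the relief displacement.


d = h * r / H = 436 * 117 / 2855 = 17.87 mm

17.87 mm


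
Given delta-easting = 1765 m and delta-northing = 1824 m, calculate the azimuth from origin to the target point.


az = atan2(1765, 1824) = 44.1 deg
adjusted to 0-360: 44.1 degrees

44.1 degrees


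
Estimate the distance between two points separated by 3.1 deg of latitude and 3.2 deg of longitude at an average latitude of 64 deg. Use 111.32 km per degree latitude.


dlat_km = 3.1 * 111.32 = 345.092
dlon_km = 3.2 * 111.32 * cos(64) ≈ 156.158
dist = sqrt(345.092^2 + 156.158^2) ≈ 378.8 km

378.8 km


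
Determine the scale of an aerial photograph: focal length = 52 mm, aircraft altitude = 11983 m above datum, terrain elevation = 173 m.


scale = f / (H - h) = 52 mm / 11810 m = 52 / 11810000 = 1:227115

1:227115


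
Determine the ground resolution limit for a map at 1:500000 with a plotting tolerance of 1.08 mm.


ground = 1.08 mm * 500000 / 1000 = 540.0 m

540.0 m


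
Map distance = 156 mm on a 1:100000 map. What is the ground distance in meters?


ground = 156 mm * 100000 / 1000 = 15600.0 m

15600.0 m


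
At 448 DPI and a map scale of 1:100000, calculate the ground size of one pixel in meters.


pixel_cm = 2.54 / 448 ≈ 0.00567 cm
ground = pixel_cm * 100000 / 100 = 2.54 * 100000 / (448 * 100) = 254000 / 44800 ≈ 5.67 m

5.67 m


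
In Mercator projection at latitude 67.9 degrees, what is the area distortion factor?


area_distortion = 1/cos^2(67.9) = 7.065

7.065


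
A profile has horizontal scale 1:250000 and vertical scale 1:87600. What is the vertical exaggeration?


VE = horizontal_scale / vertical_scale = 250000 / 87600 ≈ 2.9

2.9x


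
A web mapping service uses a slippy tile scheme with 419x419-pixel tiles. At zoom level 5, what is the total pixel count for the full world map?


tiles per axis = 2^5 = 32
total tiles = 32^2 = 1024
pixels per axis = 32 * 419 = 13408
total pixels = 13408^2 = 179774464

179774464 pixels


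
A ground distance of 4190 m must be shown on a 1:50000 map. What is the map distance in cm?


map_cm = 4190 * 100 / 50000 = 8.38 cm

8.38 cm


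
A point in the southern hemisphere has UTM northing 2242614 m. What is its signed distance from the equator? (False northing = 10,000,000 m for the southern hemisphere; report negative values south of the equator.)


For southern: actual = 2242614 - 10000000 = -7757386 m

-7757386 m


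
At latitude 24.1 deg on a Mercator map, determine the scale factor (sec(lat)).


SF = 1 / cos(24.1) = 1 / 0.912834 = 1.095

1.095


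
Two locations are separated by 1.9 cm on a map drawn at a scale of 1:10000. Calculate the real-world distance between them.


ground = 1.9 cm * 10000 / 100 = 190.0 m

190.0 m


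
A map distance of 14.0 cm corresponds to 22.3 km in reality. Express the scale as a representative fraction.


ground = 22.3 km = 2230000 cm; RF denominator = ground / map = 2230000 / 14.0 ≈ 159286; RF = 1:159286

1:159286


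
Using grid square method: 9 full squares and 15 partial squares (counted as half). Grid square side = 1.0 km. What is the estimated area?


effective squares = 9 + 15 * 0.5 = 16.5
area = 16.5 * 1.0 = 16.5 km^2

16.5 km^2


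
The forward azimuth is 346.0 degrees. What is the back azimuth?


back azimuth = (346.0 + 180) mod 360 = 166.0 degrees

166.0 degrees


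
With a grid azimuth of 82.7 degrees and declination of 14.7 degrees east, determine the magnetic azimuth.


magnetic azimuth = grid azimuth - declination (east +ve)
mag_az = 82.7 - 14.7 = 68.0 degrees

68.0 degrees


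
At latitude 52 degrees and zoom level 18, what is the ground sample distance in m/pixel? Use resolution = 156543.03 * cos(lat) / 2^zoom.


res = 156543.03 * cos(52) / 2^18 = 156543.03 * 0.61566148 / 262144 = 0.37 m/pixel

0.37 m/pixel


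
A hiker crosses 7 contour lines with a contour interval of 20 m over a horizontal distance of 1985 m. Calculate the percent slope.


elevation change = 7 * 20 = 140 m
slope = 140 / 1985 * 100 = 7.1%

7.1%


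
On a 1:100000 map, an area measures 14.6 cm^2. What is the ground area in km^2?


ground_area = 14.6 * (100000/100)^2 = 14600000.0 m^2 = 14.6 km^2

14.6 km^2


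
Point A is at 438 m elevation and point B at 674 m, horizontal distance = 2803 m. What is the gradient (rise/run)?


gradient = (674 - 438) / 2803 = 236 / 2803 = 0.0842

0.0842


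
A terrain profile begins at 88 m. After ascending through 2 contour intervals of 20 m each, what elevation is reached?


elevation = 88 + 2 * 20 = 128 m

128 m


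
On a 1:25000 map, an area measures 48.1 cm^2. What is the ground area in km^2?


ground_area = 48.1 * (25000/100)^2 = 3006250.0 m^2 = 3.00625 km^2 ≈ 3.006 km^2

3.006 km^2


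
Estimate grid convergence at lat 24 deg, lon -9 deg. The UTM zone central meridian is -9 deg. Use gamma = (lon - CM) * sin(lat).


gamma = (-9 - -9) * sin(24) = 0 * 0.406737 = 0.0 degrees

0.0 degrees


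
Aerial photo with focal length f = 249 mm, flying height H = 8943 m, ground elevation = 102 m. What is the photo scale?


scale = f / (H - h) = 249 mm / 8841 m = 249 / 8841000 = 1:35506

1:35506


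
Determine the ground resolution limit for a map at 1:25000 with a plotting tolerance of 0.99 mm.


ground = 0.99 mm * 25000 / 1000 = 24.75 m

24.75 m


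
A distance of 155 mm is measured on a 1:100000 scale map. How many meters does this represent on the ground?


ground = 155 mm * 100000 / 1000 = 15500.0 m

15500.0 m


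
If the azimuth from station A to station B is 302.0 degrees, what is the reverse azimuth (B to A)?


back azimuth = (302.0 + 180) mod 360 = 122.0 degrees

122.0 degrees


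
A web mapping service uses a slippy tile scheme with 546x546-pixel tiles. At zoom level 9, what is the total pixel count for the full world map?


tiles per axis = 2^9 = 512
total tiles = 512^2 = 262144
pixels per axis = 512 * 546 = 279552
total pixels = 279552^2 = 78149320704

78149320704 pixels


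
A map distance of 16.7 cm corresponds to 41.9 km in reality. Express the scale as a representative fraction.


ground = 41.9 km = 4190000 cm; RF denominator = ground / map = 4190000 / 16.7 ≈ 250898; RF = 1:250898

1:250898


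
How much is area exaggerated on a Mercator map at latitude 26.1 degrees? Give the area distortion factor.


area_distortion = 1/cos^2(26.1) = 1.24

1.24


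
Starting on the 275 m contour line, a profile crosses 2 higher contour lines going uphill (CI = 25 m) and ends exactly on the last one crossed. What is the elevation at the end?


elevation = 275 + 2 * 25 = 325 m

325 m


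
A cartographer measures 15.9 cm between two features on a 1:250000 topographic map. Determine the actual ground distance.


ground = 15.9 cm * 250000 / 100 = 39750.0 m = 39.75 km

39.75 km


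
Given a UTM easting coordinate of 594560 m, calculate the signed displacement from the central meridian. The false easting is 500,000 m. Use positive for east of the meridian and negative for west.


displacement = 594560 - 500000 = 94560 m

94560 m


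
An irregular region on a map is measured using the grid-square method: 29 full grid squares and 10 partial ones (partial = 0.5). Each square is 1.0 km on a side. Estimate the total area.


effective squares = 29 + 10 * 0.5 = 34.0
area = 34.0 * 1.0 = 34.0 km^2

34.0 km^2


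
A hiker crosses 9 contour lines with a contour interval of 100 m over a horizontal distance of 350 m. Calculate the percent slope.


elevation change = 9 * 100 = 900 m
slope = 900 / 350 * 100 = 257.1%

257.1%


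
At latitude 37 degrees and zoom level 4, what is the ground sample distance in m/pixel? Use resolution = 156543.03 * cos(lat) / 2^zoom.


res = 156543.03 * cos(37) / 2^4 = 156543.03 * 0.79863551 / 16 = 7813.8 m/pixel

7813.8 m/pixel


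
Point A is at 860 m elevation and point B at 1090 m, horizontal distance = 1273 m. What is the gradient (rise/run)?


gradient = (1090 - 860) / 1273 = 230 / 1273 = 0.1807

0.1807


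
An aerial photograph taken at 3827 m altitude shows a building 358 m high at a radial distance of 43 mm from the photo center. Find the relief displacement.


d = h * r / H = 358 * 43 / 3827 = 4.02 mm

4.02 mm


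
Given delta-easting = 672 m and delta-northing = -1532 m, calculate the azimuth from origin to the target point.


az = atan2(672, -1532) = 156.3 deg
adjusted to 0-360: 156.3 degrees

156.3 degrees


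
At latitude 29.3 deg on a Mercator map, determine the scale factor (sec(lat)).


SF = 1 / cos(29.3) = 1 / 0.872069 = 1.147

1.147


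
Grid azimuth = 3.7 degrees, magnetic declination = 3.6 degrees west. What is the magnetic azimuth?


magnetic azimuth = grid azimuth - declination (east +ve)
mag_az = 3.7 - -3.6 = 7.3 degrees

7.3 degrees


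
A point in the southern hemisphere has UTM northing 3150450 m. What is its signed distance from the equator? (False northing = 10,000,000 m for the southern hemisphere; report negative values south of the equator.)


For southern: actual = 3150450 - 10000000 = -6849550 m

-6849550 m


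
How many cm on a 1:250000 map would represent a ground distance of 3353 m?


map_cm = 3353 * 100 / 250000 = 1.3412 cm ≈ 1.34 cm

1.34 cm


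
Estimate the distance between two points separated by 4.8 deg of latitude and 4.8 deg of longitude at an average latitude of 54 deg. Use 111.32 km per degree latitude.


dlat_km = 4.8 * 111.32 = 534.336
dlon_km = 4.8 * 111.32 * cos(54) ≈ 314.075
dist = sqrt(534.336^2 + 314.075^2) ≈ 619.8 km

619.8 km


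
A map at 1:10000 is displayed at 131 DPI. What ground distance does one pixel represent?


pixel_cm = 2.54 / 131 ≈ 0.019389 cm
ground = pixel_cm * 10000 / 100 = 2.54 * 10000 / (131 * 100) = 25400 / 13100 ≈ 1.94 m

1.94 m


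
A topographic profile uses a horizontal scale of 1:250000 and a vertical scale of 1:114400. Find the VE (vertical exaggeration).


VE = horizontal_scale / vertical_scale = 250000 / 114400 ≈ 2.2

2.2x


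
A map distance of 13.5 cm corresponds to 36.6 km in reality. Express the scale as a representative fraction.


ground = 36.6 km = 3660000 cm; RF denominator = ground / map = 3660000 / 13.5 ≈ 271111; RF = 1:271111

1:271111


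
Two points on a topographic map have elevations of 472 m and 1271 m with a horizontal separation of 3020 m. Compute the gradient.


gradient = (1271 - 472) / 3020 = 799 / 3020 = 0.2646

0.2646


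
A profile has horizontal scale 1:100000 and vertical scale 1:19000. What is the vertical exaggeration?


VE = horizontal_scale / vertical_scale = 100000 / 19000 ≈ 5.3

5.3x


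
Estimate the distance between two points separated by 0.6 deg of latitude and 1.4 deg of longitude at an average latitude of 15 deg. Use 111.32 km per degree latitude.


dlat_km = 0.6 * 111.32 = 66.792
dlon_km = 1.4 * 111.32 * cos(15) ≈ 150.538
dist = sqrt(66.792^2 + 150.538^2) ≈ 164.7 km

164.7 km


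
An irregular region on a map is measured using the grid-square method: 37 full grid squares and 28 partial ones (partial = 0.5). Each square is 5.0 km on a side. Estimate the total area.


effective squares = 37 + 28 * 0.5 = 51.0
area = 51.0 * 25.0 = 1275.0 km^2

1275.0 km^2


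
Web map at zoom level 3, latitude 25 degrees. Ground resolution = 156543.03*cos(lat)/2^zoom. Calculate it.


res = 156543.03 * cos(25) / 2^3 = 156543.03 * 0.90630779 / 8 = 17734.52 m/pixel

17734.52 m/pixel


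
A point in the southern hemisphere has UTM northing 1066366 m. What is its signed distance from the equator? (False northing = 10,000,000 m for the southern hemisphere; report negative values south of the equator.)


For southern: actual = 1066366 - 10000000 = -8933634 m

-8933634 m


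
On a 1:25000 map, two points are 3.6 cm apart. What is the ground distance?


ground = 3.6 cm * 25000 / 100 = 900.0 m

900.0 m


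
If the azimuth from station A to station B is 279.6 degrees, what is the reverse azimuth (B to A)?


back azimuth = (279.6 + 180) mod 360 = 99.6 degrees

99.6 degrees


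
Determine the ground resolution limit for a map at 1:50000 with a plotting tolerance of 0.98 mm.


ground = 0.98 mm * 50000 / 1000 = 49.0 m

49.0 m


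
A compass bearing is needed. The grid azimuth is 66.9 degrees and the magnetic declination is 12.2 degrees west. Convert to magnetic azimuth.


magnetic azimuth = grid azimuth - declination (east +ve)
mag_az = 66.9 - -12.2 = 79.1 degrees

79.1 degrees


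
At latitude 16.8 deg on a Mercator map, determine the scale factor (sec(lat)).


SF = 1 / cos(16.8) = 1 / 0.957319 = 1.045

1.045


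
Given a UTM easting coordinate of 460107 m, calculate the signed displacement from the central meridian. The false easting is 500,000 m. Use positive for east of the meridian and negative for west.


displacement = 460107 - 500000 = -39893 m

-39893 m


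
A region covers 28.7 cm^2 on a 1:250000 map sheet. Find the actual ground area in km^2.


ground_area = 28.7 * (250000/100)^2 = 179375000.0 m^2 = 179.375 km^2

179.375 km^2


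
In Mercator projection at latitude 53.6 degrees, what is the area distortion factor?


area_distortion = 1/cos^2(53.6) = 2.84

2.84


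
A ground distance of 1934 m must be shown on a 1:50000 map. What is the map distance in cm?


map_cm = 1934 * 100 / 50000 = 3.868 cm ≈ 3.87 cm

3.87 cm


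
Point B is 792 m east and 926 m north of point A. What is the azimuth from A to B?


az = atan2(792, 926) = 40.5 deg
adjusted to 0-360: 40.5 degrees

40.5 degrees


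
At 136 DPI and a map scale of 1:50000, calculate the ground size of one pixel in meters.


pixel_cm = 2.54 / 136 ≈ 0.018676 cm
ground = pixel_cm * 50000 / 100 = 2.54 * 50000 / (136 * 100) = 127000 / 13600 ≈ 9.34 m

9.34 m


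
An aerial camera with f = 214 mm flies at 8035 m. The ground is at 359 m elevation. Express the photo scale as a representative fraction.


scale = f / (H - h) = 214 mm / 7676 m = 214 / 7676000 = 1:35869

1:35869


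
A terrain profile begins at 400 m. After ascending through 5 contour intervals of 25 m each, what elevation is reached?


elevation = 400 + 5 * 25 = 525 m

525 m


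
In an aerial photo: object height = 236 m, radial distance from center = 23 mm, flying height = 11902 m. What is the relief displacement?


d = h * r / H = 236 * 23 / 11902 = 0.46 mm

0.46 mm


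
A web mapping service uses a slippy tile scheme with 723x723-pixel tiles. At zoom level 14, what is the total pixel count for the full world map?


tiles per axis = 2^14 = 16384
total tiles = 16384^2 = 268435456
pixels per axis = 16384 * 723 = 11845632
total pixels = 11845632^2 = 140318997479424

140318997479424 pixels


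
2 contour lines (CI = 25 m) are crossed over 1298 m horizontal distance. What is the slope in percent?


elevation change = 2 * 25 = 50 m
slope = 50 / 1298 * 100 = 3.9%

3.9%


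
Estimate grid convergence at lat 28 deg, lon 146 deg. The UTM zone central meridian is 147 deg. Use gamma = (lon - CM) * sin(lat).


gamma = (146 - 147) * sin(28) = -1 * 0.469472 = -0.469 degrees

-0.469 degrees


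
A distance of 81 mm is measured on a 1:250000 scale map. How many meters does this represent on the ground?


ground = 81 mm * 250000 / 1000 = 20250.0 m

20250.0 m


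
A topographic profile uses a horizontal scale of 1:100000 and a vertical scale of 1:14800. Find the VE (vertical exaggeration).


VE = horizontal_scale / vertical_scale = 100000 / 14800 ≈ 6.8

6.8x


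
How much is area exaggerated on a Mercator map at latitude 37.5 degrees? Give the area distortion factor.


area_distortion = 1/cos^2(37.5) = 1.589

1.589


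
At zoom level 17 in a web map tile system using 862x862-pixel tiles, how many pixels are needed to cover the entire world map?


tiles per axis = 2^17 = 131072
total tiles = 131072^2 = 17179869184
pixels per axis = 131072 * 862 = 112984064
total pixels = 112984064^2 = 12765398717956096

12765398717956096 pixels


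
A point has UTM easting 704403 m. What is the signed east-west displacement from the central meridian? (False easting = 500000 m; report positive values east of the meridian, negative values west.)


displacement = 704403 - 500000 = 204403 m

204403 m


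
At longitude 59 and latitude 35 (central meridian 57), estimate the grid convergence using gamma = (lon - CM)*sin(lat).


gamma = (59 - 57) * sin(35) = 2 * 0.573576 = 1.147 degrees

1.147 degrees


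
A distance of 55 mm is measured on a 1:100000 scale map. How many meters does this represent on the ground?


ground = 55 mm * 100000 / 1000 = 5500.0 m

5500.0 m


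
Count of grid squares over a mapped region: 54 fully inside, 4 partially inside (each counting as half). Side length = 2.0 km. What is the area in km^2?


effective squares = 54 + 4 * 0.5 = 56.0
area = 56.0 * 4.0 = 224.0 km^2

224.0 km^2


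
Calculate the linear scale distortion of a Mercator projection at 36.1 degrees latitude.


SF = 1 / cos(36.1) = 1 / 0.80799 = 1.238

1.238


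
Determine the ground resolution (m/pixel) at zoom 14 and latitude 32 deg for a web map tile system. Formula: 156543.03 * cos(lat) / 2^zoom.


res = 156543.03 * cos(32) / 2^14 = 156543.03 * 0.8480481 / 16384 = 8.1 m/pixel

8.1 m/pixel


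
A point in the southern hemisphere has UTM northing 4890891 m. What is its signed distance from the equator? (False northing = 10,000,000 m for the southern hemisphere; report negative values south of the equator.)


For southern: actual = 4890891 - 10000000 = -5109109 m

-5109109 m


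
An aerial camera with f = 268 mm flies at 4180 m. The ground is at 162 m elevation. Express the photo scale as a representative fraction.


scale = f / (H - h) = 268 mm / 4018 m = 268 / 4018000 = 1:14993

1:14993


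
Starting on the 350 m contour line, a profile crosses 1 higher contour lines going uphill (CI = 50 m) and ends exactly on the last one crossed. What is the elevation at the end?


elevation = 350 + 1 * 50 = 400 m

400 m


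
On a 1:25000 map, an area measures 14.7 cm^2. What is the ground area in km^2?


ground_area = 14.7 * (25000/100)^2 = 918750.0 m^2 = 0.91875 km^2 ≈ 0.919 km^2

0.919 km^2


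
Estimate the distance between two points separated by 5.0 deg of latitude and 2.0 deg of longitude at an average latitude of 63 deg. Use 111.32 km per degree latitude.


dlat_km = 5.0 * 111.32 = 556.6
dlon_km = 2.0 * 111.32 * cos(63) ≈ 101.076
dist = sqrt(556.6^2 + 101.076^2) ≈ 565.7 km

565.7 km


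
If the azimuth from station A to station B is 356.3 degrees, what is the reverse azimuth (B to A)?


back azimuth = (356.3 + 180) mod 360 = 176.3 degrees

176.3 degrees


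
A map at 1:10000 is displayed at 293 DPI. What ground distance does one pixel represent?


pixel_cm = 2.54 / 293 ≈ 0.008669 cm
ground = pixel_cm * 10000 / 100 = 2.54 * 10000 / (293 * 100) = 25400 / 29300 ≈ 0.87 m

0.87 m


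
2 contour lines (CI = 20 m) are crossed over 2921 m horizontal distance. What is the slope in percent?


elevation change = 2 * 20 = 40 m
slope = 40 / 2921 * 100 = 1.4%

1.4%


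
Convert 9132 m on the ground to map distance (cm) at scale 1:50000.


map_cm = 9132 * 100 / 50000 = 18.264 cm ≈ 18.26 cm

18.26 cm


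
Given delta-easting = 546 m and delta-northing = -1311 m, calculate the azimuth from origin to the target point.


az = atan2(546, -1311) = 157.4 deg
adjusted to 0-360: 157.4 degrees

157.4 degrees


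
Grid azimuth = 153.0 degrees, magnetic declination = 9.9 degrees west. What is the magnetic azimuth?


magnetic azimuth = grid azimuth - declination (east +ve)
mag_az = 153.0 - -9.9 = 162.9 degrees

162.9 degrees


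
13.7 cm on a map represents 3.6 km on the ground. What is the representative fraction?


ground = 3.6 km = 360000 cm; RF denominator = ground / map = 360000 / 13.7 ≈ 26277; RF = 1:26277

1:26277


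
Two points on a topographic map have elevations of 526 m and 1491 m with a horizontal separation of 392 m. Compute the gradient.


gradient = (1491 - 526) / 392 = 965 / 392 = 2.4617

2.4617


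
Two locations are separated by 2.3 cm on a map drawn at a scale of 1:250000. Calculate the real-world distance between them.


ground = 2.3 cm * 250000 / 100 = 5750.0 m = 5.75 km

5.75 km


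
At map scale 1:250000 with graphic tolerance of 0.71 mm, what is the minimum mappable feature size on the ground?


ground = 0.71 mm * 250000 / 1000 = 177.5 m

177.5 m


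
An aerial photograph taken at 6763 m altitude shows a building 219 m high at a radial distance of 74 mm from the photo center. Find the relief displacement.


d = h * r / H = 219 * 74 / 6763 = 2.4 mm

2.4 mm


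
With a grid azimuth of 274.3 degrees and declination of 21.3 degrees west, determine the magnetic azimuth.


magnetic azimuth = grid azimuth - declination (east +ve)
mag_az = 274.3 - -21.3 = 295.6 degrees

295.6 degrees


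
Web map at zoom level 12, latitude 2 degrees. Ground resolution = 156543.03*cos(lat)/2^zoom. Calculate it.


res = 156543.03 * cos(2) / 2^12 = 156543.03 * 0.99939083 / 4096 = 38.2 m/pixel

38.2 m/pixel


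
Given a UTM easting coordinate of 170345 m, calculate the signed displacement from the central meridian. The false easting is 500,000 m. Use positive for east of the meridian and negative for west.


displacement = 170345 - 500000 = -329655 m

-329655 m


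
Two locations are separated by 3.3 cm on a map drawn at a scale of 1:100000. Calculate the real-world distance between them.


ground = 3.3 cm * 100000 / 100 = 3300.0 m = 3.3 km

3.3 km


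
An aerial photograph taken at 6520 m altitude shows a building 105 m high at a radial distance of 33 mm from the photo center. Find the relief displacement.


d = h * r / H = 105 * 33 / 6520 = 0.53 mm

0.53 mm


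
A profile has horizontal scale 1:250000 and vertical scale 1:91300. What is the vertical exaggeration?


VE = horizontal_scale / vertical_scale = 250000 / 91300 ≈ 2.7

2.7x


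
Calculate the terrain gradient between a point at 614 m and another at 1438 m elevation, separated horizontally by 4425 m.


gradient = (1438 - 614) / 4425 = 824 / 4425 = 0.1862

0.1862


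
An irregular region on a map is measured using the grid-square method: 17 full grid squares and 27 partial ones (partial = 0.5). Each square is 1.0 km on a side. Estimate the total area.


effective squares = 17 + 27 * 0.5 = 30.5
area = 30.5 * 1.0 = 30.5 km^2

30.5 km^2


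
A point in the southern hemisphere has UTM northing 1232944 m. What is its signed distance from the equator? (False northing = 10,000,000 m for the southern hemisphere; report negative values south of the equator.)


For southern: actual = 1232944 - 10000000 = -8767056 m

-8767056 m


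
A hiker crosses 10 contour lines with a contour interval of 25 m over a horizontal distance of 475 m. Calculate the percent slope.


elevation change = 10 * 25 = 250 m
slope = 250 / 475 * 100 = 52.6%

52.6%


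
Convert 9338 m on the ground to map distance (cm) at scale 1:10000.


map_cm = 9338 * 100 / 10000 = 93.38 cm

93.38 cm


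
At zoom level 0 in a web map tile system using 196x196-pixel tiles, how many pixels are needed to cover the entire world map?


tiles per axis = 2^0 = 1
total tiles = 1^2 = 1
pixels per axis = 1 * 196 = 196
total pixels = 196^2 = 38416

38416 pixels


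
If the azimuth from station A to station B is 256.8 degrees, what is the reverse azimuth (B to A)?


back azimuth = (256.8 + 180) mod 360 = 76.8 degrees

76.8 degrees


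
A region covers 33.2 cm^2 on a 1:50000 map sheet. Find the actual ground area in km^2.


ground_area = 33.2 * (50000/100)^2 = 8300000.0 m^2 = 8.3 km^2

8.3 km^2


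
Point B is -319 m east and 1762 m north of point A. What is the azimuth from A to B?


az = atan2(-319, 1762) = -10.3 deg
adjusted to 0-360: 349.7 degrees

349.7 degrees


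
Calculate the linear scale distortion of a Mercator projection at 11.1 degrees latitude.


SF = 1 / cos(11.1) = 1 / 0.981293 = 1.019

1.019


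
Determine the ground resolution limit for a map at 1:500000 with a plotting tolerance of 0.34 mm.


ground = 0.34 mm * 500000 / 1000 = 170.0 m

170.0 m


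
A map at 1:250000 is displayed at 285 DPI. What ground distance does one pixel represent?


pixel_cm = 2.54 / 285 ≈ 0.008912 cm
ground = pixel_cm * 250000 / 100 = 2.54 * 250000 / (285 * 100) = 635000 / 28500 ≈ 22.28 m

22.28 m


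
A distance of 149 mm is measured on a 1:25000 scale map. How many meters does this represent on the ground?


ground = 149 mm * 25000 / 1000 = 3725.0 m

3725.0 m


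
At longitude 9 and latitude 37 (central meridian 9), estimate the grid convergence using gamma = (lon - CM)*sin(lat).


gamma = (9 - 9) * sin(37) = 0 * 0.601815 = 0.0 degrees

0.0 degrees


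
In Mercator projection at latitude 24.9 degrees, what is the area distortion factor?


area_distortion = 1/cos^2(24.9) = 1.215

1.215


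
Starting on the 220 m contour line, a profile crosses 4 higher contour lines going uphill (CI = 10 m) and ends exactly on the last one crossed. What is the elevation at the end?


elevation = 220 + 4 * 10 = 260 m

260 m


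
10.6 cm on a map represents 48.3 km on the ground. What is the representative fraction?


ground = 48.3 km = 4830000 cm; RF denominator = ground / map = 4830000 / 10.6 ≈ 455660; RF = 1:455660

1:455660


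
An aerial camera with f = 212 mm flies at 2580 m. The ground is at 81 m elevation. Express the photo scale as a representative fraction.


scale = f / (H - h) = 212 mm / 2499 m = 212 / 2499000 = 1:11788

1:11788


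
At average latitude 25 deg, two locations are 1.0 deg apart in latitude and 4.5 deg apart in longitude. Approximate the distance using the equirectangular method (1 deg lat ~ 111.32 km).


dlat_km = 1.0 * 111.32 = 111.32
dlon_km = 4.5 * 111.32 * cos(25) ≈ 454.006
dist = sqrt(111.32^2 + 454.006^2) ≈ 467.5 km

467.5 km


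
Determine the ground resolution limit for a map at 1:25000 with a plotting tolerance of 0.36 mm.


ground = 0.36 mm * 25000 / 1000 = 9.0 m

9.0 m


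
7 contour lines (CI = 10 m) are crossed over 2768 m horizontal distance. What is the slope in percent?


elevation change = 7 * 10 = 70 m
slope = 70 / 2768 * 100 = 2.5%

2.5%


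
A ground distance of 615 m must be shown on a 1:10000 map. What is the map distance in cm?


map_cm = 615 * 100 / 10000 = 6.15 cm

6.15 cm


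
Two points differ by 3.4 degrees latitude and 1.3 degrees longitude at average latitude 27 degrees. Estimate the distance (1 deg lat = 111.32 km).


dlat_km = 3.4 * 111.32 = 378.488
dlon_km = 1.3 * 111.32 * cos(27) ≈ 128.943
dist = sqrt(378.488^2 + 128.943^2) ≈ 399.8 km

399.8 km


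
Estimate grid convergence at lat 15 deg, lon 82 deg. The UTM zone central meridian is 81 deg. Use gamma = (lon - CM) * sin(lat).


gamma = (82 - 81) * sin(15) = 1 * 0.258819 = 0.259 degrees

0.259 degrees


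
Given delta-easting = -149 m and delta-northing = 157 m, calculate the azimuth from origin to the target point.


az = atan2(-149, 157) = -43.5 deg
adjusted to 0-360: 316.5 degrees

316.5 degrees
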